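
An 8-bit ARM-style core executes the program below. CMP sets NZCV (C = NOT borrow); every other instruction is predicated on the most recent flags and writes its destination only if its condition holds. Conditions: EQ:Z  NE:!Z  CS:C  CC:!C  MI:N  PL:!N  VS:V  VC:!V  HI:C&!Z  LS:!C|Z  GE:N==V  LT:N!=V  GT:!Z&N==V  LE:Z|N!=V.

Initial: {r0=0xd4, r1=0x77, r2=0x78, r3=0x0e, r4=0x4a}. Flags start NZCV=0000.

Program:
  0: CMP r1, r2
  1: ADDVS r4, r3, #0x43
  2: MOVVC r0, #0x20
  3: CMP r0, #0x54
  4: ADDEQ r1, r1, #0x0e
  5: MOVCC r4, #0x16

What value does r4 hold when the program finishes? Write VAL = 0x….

VAL = 0x16

0: ✓ CMP  NZCV=1000
1: · ADDVS
2: ✓ MOVVC  r0←0x20
3: ✓ CMP  NZCV=1000
4: · ADDEQ
5: ✓ MOVCC  r4←0x16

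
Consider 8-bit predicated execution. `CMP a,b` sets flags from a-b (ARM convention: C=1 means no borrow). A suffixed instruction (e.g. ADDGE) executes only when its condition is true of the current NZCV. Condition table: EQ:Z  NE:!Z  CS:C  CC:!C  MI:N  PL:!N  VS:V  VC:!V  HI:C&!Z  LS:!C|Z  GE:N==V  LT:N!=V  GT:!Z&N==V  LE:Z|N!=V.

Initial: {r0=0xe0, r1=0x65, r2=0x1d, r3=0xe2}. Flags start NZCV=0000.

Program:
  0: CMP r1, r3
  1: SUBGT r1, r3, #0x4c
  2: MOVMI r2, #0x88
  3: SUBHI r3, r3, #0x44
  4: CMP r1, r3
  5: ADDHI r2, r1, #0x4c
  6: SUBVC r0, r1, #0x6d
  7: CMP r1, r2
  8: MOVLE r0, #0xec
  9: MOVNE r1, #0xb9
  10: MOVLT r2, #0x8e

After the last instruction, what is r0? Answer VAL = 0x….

VAL = 0x29

[0] flags=1001 → (cmp)
[1] flags=1001 GT?T → r1=0x96
[2] flags=1001 MI?T → r2=0x88
[3] flags=1001 HI?F → skip
[4] flags=1000 → (cmp)
[5] flags=1000 HI?F → skip
[6] flags=1000 VC?T → r0=0x29
[7] flags=0010 → (cmp)
[8] flags=0010 LE?F → skip
[9] flags=0010 NE?T → r1=0xb9
[10] flags=0010 LT?F → skip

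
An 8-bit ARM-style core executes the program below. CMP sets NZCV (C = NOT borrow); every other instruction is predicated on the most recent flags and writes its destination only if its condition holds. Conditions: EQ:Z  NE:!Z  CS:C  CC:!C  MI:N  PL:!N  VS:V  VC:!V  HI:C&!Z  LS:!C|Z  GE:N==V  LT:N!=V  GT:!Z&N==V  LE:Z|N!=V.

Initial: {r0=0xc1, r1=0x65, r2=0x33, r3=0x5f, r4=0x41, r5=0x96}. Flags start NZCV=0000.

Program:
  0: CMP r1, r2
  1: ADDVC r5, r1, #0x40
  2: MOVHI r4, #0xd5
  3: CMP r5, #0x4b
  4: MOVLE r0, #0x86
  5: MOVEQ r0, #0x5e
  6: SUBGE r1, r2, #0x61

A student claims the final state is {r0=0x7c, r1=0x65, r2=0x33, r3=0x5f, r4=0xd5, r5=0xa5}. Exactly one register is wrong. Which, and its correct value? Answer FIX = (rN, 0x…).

[0] flags=0010 → (cmp)
[1] flags=0010 VC?T → r5=0xa5
[2] flags=0010 HI?T → r4=0xd5
[3] flags=0011 → (cmp)
[4] flags=0011 LE?T → r0=0x86
[5] flags=0011 EQ?F → skip
[6] flags=0011 GE?F → skip

FIX = (r0, 0x86)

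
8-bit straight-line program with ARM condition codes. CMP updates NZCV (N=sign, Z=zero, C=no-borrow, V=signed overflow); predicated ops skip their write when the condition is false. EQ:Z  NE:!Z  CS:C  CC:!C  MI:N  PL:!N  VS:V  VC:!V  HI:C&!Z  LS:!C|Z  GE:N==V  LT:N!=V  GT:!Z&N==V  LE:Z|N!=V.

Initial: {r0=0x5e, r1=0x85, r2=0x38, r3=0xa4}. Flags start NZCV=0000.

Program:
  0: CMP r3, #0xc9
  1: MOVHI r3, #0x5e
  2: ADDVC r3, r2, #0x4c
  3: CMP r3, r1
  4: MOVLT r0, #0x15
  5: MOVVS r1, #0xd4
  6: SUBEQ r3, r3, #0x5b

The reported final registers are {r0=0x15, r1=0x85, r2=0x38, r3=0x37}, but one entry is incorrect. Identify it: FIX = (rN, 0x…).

FIX = (r3, 0x84)

[0] flags=1000 → (cmp)
[1] flags=1000 HI?F → skip
[2] flags=1000 VC?T → r3=0x84
[3] flags=1000 → (cmp)
[4] flags=1000 LT?T → r0=0x15
[5] flags=1000 VS?F → skip
[6] flags=1000 EQ?F → skip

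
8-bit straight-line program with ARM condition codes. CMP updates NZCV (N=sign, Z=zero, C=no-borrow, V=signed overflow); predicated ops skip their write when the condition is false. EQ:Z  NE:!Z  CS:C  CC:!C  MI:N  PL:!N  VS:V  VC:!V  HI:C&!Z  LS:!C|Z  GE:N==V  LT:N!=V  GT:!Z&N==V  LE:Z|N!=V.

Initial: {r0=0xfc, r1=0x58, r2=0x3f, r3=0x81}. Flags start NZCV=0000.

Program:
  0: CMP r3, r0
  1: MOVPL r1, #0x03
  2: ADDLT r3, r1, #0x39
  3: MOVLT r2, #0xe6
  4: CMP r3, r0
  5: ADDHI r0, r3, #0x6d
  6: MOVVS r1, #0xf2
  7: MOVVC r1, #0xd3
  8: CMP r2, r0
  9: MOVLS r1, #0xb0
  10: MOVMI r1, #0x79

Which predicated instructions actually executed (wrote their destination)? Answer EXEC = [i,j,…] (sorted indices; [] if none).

0: ✓ CMP  NZCV=1000
1: · MOVPL
2: ✓ ADDLT  r3←0x91
3: ✓ MOVLT  r2←0xe6
4: ✓ CMP  NZCV=1000
5: · ADDHI
6: · MOVVS
7: ✓ MOVVC  r1←0xd3
8: ✓ CMP  NZCV=1000
9: ✓ MOVLS  r1←0xb0
10: ✓ MOVMI  r1←0x79

EXEC = [2,3,7,9,10]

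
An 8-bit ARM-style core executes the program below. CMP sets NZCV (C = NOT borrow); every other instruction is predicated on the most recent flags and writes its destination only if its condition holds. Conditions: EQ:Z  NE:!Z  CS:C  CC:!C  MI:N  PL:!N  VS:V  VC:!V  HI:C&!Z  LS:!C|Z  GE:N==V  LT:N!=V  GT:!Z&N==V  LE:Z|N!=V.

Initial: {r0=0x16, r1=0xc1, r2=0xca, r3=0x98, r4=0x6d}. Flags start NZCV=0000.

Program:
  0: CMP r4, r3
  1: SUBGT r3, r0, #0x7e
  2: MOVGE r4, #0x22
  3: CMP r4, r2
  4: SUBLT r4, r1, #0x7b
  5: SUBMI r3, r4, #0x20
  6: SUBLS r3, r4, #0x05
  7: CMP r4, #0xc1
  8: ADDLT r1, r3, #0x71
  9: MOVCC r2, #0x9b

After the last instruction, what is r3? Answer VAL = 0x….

[0] flags=1001 → (cmp)
[1] flags=1001 GT?T → r3=0x98
[2] flags=1001 GE?T → r4=0x22
[3] flags=0000 → (cmp)
[4] flags=0000 LT?F → skip
[5] flags=0000 MI?F → skip
[6] flags=0000 LS?T → r3=0x1d
[7] flags=0000 → (cmp)
[8] flags=0000 LT?F → skip
[9] flags=0000 CC?T → r2=0x9b

VAL = 0x1d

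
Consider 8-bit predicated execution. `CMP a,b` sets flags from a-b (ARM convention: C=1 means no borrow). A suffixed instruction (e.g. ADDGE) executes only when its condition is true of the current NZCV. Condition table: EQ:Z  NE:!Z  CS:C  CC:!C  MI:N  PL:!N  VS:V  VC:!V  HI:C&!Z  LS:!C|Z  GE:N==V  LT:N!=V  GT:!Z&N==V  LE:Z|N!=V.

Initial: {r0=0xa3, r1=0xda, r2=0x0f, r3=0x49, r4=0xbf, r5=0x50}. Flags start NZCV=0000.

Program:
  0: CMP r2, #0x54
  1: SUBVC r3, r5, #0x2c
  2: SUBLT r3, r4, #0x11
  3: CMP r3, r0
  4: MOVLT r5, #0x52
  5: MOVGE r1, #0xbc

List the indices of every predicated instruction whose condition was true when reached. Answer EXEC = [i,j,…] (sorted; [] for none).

[0] flags=1000 → (cmp)
[1] flags=1000 VC?T → r3=0x24
[2] flags=1000 LT?T → r3=0xae
[3] flags=0010 → (cmp)
[4] flags=0010 LT?F → skip
[5] flags=0010 GE?T → r1=0xbc

EXEC = [1,2,5]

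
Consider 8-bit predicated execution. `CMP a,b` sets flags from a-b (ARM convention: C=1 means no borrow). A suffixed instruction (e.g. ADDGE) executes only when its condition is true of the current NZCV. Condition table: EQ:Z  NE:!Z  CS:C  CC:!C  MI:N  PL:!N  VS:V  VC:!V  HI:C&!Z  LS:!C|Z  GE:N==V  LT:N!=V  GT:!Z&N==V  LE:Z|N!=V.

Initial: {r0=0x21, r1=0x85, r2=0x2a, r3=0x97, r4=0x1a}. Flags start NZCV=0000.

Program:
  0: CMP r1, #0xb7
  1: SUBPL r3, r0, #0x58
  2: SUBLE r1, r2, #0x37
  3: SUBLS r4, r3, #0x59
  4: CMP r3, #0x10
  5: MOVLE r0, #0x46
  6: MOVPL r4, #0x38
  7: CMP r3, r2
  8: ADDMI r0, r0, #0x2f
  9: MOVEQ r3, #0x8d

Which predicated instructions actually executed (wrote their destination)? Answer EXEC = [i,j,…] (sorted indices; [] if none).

0: ✓ CMP  NZCV=1000
1: · SUBPL
2: ✓ SUBLE  r1←0xf3
3: ✓ SUBLS  r4←0x3e
4: ✓ CMP  NZCV=1010
5: ✓ MOVLE  r0←0x46
6: · MOVPL
7: ✓ CMP  NZCV=0011
8: · ADDMI
9: · MOVEQ

EXEC = [2,3,5]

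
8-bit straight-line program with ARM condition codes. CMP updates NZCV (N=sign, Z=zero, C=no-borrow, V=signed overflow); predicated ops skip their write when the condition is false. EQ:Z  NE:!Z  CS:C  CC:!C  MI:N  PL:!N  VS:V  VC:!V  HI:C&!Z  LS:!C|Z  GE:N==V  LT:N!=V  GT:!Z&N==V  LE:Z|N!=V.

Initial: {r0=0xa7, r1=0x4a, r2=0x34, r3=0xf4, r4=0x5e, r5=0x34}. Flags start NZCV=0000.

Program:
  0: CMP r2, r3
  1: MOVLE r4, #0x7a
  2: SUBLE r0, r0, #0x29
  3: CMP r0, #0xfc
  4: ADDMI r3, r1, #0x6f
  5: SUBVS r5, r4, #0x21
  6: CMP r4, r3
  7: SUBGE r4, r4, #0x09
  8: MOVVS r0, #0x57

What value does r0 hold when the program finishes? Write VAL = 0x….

VAL = 0x57

0: ✓ CMP  NZCV=0000
1: · MOVLE
2: · SUBLE
3: ✓ CMP  NZCV=1000
4: ✓ ADDMI  r3←0xb9
5: · SUBVS
6: ✓ CMP  NZCV=1001
7: ✓ SUBGE  r4←0x55
8: ✓ MOVVS  r0←0x57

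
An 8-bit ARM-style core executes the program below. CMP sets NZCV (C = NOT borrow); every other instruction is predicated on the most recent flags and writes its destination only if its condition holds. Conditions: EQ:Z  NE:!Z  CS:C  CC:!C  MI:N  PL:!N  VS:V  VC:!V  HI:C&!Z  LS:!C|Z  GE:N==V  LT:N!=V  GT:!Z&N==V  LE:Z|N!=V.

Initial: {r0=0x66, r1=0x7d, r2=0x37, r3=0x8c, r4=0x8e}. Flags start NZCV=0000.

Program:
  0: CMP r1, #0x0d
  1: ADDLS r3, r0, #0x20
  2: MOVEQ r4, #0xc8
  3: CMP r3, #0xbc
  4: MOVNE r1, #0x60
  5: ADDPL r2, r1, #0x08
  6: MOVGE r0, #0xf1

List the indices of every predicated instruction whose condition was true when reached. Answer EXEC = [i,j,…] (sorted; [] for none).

[0] flags=0010 → (cmp)
[1] flags=0010 LS?F → skip
[2] flags=0010 EQ?F → skip
[3] flags=1000 → (cmp)
[4] flags=1000 NE?T → r1=0x60
[5] flags=1000 PL?F → skip
[6] flags=1000 GE?F → skip

EXEC = [4]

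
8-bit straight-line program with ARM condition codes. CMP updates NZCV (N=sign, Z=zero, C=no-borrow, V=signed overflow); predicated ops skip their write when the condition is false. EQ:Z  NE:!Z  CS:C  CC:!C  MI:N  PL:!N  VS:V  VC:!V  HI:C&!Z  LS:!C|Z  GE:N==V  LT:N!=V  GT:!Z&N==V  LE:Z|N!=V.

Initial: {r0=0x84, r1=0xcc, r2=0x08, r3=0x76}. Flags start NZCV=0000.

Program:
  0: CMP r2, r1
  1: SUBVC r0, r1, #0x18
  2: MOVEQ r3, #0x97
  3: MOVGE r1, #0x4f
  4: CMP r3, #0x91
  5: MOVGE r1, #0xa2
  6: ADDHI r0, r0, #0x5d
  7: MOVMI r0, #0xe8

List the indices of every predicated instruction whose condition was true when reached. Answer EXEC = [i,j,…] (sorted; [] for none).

[0] flags=0000 → (cmp)
[1] flags=0000 VC?T → r0=0xb4
[2] flags=0000 EQ?F → skip
[3] flags=0000 GE?T → r1=0x4f
[4] flags=1001 → (cmp)
[5] flags=1001 GE?T → r1=0xa2
[6] flags=1001 HI?F → skip
[7] flags=1001 MI?T → r0=0xe8

EXEC = [1,3,5,7]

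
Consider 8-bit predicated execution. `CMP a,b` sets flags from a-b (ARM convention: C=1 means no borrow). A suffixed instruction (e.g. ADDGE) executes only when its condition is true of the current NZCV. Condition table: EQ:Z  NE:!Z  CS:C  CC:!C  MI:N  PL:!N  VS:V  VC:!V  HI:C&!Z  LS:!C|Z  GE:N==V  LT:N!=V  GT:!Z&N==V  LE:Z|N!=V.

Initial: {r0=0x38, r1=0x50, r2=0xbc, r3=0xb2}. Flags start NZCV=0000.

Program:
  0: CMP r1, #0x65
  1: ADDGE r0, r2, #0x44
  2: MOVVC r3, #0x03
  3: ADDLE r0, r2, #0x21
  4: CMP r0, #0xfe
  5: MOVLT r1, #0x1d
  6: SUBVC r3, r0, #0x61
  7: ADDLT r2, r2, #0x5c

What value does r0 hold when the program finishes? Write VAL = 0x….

[0] flags=1000 → (cmp)
[1] flags=1000 GE?F → skip
[2] flags=1000 VC?T → r3=0x03
[3] flags=1000 LE?T → r0=0xdd
[4] flags=1000 → (cmp)
[5] flags=1000 LT?T → r1=0x1d
[6] flags=1000 VC?T → r3=0x7c
[7] flags=1000 LT?T → r2=0x18

VAL = 0xdd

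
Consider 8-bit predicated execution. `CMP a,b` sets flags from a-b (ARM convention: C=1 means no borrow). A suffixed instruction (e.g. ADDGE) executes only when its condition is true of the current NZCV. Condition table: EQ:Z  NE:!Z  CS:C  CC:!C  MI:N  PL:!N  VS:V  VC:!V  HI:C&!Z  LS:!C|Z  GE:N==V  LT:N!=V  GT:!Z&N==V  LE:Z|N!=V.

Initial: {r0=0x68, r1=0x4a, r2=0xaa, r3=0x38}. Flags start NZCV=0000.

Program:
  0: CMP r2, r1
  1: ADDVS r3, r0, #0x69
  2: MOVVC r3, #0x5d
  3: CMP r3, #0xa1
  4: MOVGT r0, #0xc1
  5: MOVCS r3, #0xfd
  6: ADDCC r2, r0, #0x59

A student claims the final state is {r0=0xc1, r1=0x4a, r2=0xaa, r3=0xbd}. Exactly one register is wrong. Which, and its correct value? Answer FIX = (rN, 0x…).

0: ✓ CMP  NZCV=0011
1: ✓ ADDVS  r3←0xd1
2: · MOVVC
3: ✓ CMP  NZCV=0010
4: ✓ MOVGT  r0←0xc1
5: ✓ MOVCS  r3←0xfd
6: · ADDCC

FIX = (r3, 0xfd)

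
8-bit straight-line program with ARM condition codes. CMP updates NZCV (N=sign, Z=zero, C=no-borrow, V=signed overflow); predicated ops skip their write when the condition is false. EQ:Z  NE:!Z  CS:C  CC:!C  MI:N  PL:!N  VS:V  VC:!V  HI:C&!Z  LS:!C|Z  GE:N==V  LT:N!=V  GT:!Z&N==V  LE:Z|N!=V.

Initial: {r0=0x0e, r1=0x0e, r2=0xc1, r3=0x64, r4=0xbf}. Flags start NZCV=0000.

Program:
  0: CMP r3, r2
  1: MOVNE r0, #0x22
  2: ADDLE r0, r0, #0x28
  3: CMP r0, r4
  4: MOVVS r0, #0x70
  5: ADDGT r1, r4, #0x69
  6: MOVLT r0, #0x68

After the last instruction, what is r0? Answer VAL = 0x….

[0] flags=1001 → (cmp)
[1] flags=1001 NE?T → r0=0x22
[2] flags=1001 LE?F → skip
[3] flags=0000 → (cmp)
[4] flags=0000 VS?F → skip
[5] flags=0000 GT?T → r1=0x28
[6] flags=0000 LT?F → skip

VAL = 0x22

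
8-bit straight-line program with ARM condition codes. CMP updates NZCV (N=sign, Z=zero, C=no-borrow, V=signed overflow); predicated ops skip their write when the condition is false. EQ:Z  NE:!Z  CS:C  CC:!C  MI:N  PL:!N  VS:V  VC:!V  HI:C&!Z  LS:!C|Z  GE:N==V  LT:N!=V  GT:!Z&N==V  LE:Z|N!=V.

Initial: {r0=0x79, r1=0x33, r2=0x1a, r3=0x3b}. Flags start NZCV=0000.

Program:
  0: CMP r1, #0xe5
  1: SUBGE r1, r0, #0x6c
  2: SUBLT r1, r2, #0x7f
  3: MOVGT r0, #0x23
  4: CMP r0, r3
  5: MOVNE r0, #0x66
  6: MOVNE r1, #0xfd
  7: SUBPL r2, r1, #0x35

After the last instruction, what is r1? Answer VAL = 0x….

0: ✓ CMP  NZCV=0000
1: ✓ SUBGE  r1←0x0d
2: · SUBLT
3: ✓ MOVGT  r0←0x23
4: ✓ CMP  NZCV=1000
5: ✓ MOVNE  r0←0x66
6: ✓ MOVNE  r1←0xfd
7: · SUBPL

VAL = 0xfd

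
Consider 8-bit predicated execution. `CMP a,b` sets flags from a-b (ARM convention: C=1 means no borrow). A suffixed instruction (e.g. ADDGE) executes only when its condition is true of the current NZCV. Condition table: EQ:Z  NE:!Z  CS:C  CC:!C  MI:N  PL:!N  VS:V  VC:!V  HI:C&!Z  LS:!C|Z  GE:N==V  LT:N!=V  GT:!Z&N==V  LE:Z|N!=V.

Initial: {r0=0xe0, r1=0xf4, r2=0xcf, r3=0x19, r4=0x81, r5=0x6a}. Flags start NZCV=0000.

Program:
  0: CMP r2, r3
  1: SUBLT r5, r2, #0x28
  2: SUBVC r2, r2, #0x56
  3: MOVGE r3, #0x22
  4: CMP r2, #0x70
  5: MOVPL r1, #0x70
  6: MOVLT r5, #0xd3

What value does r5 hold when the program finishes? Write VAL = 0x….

[0] flags=1010 → (cmp)
[1] flags=1010 LT?T → r5=0xa7
[2] flags=1010 VC?T → r2=0x79
[3] flags=1010 GE?F → skip
[4] flags=0010 → (cmp)
[5] flags=0010 PL?T → r1=0x70
[6] flags=0010 LT?F → skip

VAL = 0xa7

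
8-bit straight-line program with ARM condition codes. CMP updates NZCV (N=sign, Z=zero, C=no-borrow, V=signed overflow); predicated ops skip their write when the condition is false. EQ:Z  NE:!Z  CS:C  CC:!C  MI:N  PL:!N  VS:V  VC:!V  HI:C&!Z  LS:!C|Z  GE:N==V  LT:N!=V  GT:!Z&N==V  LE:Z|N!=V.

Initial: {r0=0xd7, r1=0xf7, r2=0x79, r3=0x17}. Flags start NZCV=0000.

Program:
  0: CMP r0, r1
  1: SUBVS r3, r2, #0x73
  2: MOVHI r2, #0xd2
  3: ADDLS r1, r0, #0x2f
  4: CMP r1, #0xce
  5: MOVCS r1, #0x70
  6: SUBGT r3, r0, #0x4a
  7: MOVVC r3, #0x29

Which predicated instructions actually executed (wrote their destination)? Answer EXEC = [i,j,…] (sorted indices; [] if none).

EXEC = [3,6,7]

[0] flags=1000 → (cmp)
[1] flags=1000 VS?F → skip
[2] flags=1000 HI?F → skip
[3] flags=1000 LS?T → r1=0x06
[4] flags=0000 → (cmp)
[5] flags=0000 CS?F → skip
[6] flags=0000 GT?T → r3=0x8d
[7] flags=0000 VC?T → r3=0x29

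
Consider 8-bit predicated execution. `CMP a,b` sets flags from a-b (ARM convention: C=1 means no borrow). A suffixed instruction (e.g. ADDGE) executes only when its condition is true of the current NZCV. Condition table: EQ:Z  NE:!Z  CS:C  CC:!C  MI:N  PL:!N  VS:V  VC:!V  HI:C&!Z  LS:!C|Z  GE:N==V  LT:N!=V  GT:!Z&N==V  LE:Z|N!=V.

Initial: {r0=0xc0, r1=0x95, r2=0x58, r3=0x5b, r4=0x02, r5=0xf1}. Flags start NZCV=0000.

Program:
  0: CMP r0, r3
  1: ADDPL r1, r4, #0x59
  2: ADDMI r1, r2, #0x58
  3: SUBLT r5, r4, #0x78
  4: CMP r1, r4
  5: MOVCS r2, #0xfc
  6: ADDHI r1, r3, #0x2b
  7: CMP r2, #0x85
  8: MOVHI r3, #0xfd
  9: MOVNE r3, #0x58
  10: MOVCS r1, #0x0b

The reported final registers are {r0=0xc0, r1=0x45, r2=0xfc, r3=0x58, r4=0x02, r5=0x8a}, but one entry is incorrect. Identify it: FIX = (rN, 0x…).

[0] flags=0011 → (cmp)
[1] flags=0011 PL?T → r1=0x5b
[2] flags=0011 MI?F → skip
[3] flags=0011 LT?T → r5=0x8a
[4] flags=0010 → (cmp)
[5] flags=0010 CS?T → r2=0xfc
[6] flags=0010 HI?T → r1=0x86
[7] flags=0010 → (cmp)
[8] flags=0010 HI?T → r3=0xfd
[9] flags=0010 NE?T → r3=0x58
[10] flags=0010 CS?T → r1=0x0b

FIX = (r1, 0x0b)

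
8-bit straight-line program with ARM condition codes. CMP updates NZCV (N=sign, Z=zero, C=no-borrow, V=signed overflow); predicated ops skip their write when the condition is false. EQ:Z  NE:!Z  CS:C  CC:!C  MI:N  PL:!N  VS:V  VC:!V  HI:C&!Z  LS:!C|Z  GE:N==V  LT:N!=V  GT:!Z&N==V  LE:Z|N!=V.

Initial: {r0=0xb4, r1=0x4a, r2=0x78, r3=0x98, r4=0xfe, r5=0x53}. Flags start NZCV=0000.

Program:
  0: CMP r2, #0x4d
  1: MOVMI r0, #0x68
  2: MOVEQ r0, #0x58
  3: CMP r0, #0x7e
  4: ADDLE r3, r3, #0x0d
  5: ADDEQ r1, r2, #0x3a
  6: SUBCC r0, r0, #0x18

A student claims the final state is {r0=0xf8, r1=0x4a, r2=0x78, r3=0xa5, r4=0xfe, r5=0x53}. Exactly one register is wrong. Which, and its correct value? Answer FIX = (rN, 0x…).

0: ✓ CMP  NZCV=0010
1: · MOVMI
2: · MOVEQ
3: ✓ CMP  NZCV=0011
4: ✓ ADDLE  r3←0xa5
5: · ADDEQ
6: · SUBCC

FIX = (r0, 0xb4)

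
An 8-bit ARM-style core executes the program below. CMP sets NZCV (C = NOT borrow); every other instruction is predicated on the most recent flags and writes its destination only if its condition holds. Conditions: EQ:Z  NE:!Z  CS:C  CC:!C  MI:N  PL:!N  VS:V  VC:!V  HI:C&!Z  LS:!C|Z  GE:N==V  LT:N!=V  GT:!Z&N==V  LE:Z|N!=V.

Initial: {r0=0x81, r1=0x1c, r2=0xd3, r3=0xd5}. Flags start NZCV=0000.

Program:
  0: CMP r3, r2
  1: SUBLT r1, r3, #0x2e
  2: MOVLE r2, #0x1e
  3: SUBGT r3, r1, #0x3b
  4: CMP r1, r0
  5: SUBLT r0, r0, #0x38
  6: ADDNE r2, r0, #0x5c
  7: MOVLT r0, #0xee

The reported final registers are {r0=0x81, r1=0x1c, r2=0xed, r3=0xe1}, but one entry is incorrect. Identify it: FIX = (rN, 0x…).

[0] flags=0010 → (cmp)
[1] flags=0010 LT?F → skip
[2] flags=0010 LE?F → skip
[3] flags=0010 GT?T → r3=0xe1
[4] flags=1001 → (cmp)
[5] flags=1001 LT?F → skip
[6] flags=1001 NE?T → r2=0xdd
[7] flags=1001 LT?F → skip

FIX = (r2, 0xdd)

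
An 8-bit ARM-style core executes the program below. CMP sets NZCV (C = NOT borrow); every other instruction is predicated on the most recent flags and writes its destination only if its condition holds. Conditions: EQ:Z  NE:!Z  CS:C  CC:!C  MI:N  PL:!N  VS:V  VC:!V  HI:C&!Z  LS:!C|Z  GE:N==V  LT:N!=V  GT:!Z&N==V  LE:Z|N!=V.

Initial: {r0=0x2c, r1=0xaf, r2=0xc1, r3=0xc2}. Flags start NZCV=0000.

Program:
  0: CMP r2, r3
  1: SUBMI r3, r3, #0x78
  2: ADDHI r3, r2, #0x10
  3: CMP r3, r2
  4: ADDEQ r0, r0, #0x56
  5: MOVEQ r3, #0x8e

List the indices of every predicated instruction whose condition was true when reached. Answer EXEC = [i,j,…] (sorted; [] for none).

0: ✓ CMP  NZCV=1000
1: ✓ SUBMI  r3←0x4a
2: · ADDHI
3: ✓ CMP  NZCV=1001
4: · ADDEQ
5: · MOVEQ

EXEC = [1]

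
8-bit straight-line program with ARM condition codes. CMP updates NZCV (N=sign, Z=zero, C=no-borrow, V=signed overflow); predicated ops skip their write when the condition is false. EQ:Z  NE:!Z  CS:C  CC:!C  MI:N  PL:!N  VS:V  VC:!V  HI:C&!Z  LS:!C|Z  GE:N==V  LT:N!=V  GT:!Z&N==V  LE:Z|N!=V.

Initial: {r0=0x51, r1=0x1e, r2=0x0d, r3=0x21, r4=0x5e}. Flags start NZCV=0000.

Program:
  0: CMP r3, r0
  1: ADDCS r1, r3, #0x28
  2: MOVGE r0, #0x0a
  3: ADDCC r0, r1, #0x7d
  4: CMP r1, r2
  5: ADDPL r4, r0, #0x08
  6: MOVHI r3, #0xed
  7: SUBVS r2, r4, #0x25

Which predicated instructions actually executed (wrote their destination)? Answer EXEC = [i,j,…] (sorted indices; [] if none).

0: ✓ CMP  NZCV=1000
1: · ADDCS
2: · MOVGE
3: ✓ ADDCC  r0←0x9b
4: ✓ CMP  NZCV=0010
5: ✓ ADDPL  r4←0xa3
6: ✓ MOVHI  r3←0xed
7: · SUBVS

EXEC = [3,5,6]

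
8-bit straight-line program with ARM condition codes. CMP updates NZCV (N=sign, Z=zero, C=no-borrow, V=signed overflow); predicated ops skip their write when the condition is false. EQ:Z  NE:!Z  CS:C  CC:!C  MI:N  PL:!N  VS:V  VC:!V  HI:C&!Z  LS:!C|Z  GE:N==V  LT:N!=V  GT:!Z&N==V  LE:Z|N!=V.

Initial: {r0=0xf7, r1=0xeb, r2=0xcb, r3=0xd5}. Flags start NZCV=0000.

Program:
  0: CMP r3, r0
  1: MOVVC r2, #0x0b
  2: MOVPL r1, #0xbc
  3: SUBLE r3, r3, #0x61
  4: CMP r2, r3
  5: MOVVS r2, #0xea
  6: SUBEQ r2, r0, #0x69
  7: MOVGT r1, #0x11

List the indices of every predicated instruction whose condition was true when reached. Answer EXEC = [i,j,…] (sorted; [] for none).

EXEC = [1,3]

0: ✓ CMP  NZCV=1000
1: ✓ MOVVC  r2←0x0b
2: · MOVPL
3: ✓ SUBLE  r3←0x74
4: ✓ CMP  NZCV=1000
5: · MOVVS
6: · SUBEQ
7: · MOVGT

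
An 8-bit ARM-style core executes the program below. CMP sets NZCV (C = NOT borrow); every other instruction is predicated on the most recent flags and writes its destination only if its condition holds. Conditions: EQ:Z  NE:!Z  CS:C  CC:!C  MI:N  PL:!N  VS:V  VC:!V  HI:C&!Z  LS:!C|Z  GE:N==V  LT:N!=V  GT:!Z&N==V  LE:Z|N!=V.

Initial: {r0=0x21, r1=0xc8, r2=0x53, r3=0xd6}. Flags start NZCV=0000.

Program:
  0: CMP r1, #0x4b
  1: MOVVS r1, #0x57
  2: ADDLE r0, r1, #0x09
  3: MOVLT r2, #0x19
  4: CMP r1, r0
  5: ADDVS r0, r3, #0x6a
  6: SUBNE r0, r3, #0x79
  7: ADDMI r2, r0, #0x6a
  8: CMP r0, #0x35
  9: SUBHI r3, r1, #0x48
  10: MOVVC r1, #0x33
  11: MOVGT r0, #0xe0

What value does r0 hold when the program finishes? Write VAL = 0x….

VAL = 0xe0

0: ✓ CMP  NZCV=0011
1: ✓ MOVVS  r1←0x57
2: ✓ ADDLE  r0←0x60
3: ✓ MOVLT  r2←0x19
4: ✓ CMP  NZCV=1000
5: · ADDVS
6: ✓ SUBNE  r0←0x5d
7: ✓ ADDMI  r2←0xc7
8: ✓ CMP  NZCV=0010
9: ✓ SUBHI  r3←0x0f
10: ✓ MOVVC  r1←0x33
11: ✓ MOVGT  r0←0xe0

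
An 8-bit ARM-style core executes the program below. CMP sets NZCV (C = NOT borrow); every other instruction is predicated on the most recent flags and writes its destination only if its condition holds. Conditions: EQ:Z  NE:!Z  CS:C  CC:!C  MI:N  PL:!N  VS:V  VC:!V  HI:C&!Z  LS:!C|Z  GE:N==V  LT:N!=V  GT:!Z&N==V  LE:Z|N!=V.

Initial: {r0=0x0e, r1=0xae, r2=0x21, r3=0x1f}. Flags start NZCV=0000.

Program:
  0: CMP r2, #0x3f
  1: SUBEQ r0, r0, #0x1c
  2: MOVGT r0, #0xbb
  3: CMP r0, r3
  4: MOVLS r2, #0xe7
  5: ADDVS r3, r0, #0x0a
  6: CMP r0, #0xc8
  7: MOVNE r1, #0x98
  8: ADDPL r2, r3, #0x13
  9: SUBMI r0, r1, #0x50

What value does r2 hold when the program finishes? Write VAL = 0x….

0: ✓ CMP  NZCV=1000
1: · SUBEQ
2: · MOVGT
3: ✓ CMP  NZCV=1000
4: ✓ MOVLS  r2←0xe7
5: · ADDVS
6: ✓ CMP  NZCV=0000
7: ✓ MOVNE  r1←0x98
8: ✓ ADDPL  r2←0x32
9: · SUBMI

VAL = 0x32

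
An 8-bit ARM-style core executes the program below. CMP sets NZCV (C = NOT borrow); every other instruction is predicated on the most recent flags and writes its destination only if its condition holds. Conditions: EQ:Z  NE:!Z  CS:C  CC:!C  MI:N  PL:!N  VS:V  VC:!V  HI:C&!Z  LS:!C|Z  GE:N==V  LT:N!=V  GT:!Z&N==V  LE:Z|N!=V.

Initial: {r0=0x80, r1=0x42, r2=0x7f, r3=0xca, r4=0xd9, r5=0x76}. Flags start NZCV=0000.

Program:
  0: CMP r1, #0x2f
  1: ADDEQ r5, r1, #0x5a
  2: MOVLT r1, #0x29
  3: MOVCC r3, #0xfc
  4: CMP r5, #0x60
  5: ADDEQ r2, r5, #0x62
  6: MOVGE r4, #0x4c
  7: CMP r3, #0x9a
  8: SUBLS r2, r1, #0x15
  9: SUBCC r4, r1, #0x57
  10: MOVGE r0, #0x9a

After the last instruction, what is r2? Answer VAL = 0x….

VAL = 0x7f

[0] flags=0010 → (cmp)
[1] flags=0010 EQ?F → skip
[2] flags=0010 LT?F → skip
[3] flags=0010 CC?F → skip
[4] flags=0010 → (cmp)
[5] flags=0010 EQ?F → skip
[6] flags=0010 GE?T → r4=0x4c
[7] flags=0010 → (cmp)
[8] flags=0010 LS?F → skip
[9] flags=0010 CC?F → skip
[10] flags=0010 GE?T → r0=0x9a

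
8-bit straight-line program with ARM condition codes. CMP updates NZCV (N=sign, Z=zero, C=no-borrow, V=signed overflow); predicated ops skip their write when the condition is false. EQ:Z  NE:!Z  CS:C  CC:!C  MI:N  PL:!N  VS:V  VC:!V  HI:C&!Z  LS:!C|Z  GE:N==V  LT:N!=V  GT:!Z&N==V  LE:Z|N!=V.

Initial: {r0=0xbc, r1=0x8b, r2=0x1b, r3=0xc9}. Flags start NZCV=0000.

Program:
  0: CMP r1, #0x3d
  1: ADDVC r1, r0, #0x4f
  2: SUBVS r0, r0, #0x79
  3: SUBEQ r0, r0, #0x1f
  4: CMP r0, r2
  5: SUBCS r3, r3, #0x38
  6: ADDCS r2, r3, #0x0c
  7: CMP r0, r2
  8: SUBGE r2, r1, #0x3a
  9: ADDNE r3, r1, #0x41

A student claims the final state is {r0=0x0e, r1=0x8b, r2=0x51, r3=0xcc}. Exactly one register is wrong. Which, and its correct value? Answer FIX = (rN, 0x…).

[0] flags=0011 → (cmp)
[1] flags=0011 VC?F → skip
[2] flags=0011 VS?T → r0=0x43
[3] flags=0011 EQ?F → skip
[4] flags=0010 → (cmp)
[5] flags=0010 CS?T → r3=0x91
[6] flags=0010 CS?T → r2=0x9d
[7] flags=1001 → (cmp)
[8] flags=1001 GE?T → r2=0x51
[9] flags=1001 NE?T → r3=0xcc

FIX = (r0, 0x43)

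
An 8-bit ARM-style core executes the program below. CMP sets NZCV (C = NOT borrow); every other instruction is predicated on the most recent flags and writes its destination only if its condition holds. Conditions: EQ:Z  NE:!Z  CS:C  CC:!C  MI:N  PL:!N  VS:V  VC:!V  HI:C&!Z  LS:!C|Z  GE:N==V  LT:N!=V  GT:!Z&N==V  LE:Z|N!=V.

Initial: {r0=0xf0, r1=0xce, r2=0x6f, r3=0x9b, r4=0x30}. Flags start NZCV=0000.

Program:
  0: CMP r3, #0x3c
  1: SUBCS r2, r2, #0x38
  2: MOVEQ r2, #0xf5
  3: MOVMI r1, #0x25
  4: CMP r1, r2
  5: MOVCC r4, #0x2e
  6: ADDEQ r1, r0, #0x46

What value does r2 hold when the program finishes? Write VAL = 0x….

[0] flags=0011 → (cmp)
[1] flags=0011 CS?T → r2=0x37
[2] flags=0011 EQ?F → skip
[3] flags=0011 MI?F → skip
[4] flags=1010 → (cmp)
[5] flags=1010 CC?F → skip
[6] flags=1010 EQ?F → skip

VAL = 0x37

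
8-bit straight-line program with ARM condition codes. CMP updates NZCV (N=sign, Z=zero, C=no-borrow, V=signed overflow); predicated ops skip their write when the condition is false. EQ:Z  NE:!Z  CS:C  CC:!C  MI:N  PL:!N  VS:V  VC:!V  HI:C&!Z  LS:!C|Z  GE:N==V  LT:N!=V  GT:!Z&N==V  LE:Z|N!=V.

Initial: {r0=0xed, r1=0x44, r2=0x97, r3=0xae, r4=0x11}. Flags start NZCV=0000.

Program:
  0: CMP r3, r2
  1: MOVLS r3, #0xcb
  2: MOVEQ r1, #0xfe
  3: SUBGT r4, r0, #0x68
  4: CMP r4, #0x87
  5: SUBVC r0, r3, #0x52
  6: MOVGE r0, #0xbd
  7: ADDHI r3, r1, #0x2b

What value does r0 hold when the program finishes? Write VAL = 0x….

0: ✓ CMP  NZCV=0010
1: · MOVLS
2: · MOVEQ
3: ✓ SUBGT  r4←0x85
4: ✓ CMP  NZCV=1000
5: ✓ SUBVC  r0←0x5c
6: · MOVGE
7: · ADDHI

VAL = 0x5c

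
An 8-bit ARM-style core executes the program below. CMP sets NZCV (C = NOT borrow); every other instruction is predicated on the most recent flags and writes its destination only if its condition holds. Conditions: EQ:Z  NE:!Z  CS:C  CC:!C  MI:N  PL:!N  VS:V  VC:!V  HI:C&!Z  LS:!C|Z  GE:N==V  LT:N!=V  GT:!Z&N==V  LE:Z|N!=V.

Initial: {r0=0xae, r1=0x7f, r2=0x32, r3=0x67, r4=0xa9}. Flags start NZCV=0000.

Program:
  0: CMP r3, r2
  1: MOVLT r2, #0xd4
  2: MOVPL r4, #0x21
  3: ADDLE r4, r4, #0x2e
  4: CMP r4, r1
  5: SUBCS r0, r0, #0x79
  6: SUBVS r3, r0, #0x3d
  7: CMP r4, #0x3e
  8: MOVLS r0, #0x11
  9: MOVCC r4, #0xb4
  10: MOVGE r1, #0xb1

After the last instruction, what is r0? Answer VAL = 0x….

VAL = 0x11

[0] flags=0010 → (cmp)
[1] flags=0010 LT?F → skip
[2] flags=0010 PL?T → r4=0x21
[3] flags=0010 LE?F → skip
[4] flags=1000 → (cmp)
[5] flags=1000 CS?F → skip
[6] flags=1000 VS?F → skip
[7] flags=1000 → (cmp)
[8] flags=1000 LS?T → r0=0x11
[9] flags=1000 CC?T → r4=0xb4
[10] flags=1000 GE?F → skip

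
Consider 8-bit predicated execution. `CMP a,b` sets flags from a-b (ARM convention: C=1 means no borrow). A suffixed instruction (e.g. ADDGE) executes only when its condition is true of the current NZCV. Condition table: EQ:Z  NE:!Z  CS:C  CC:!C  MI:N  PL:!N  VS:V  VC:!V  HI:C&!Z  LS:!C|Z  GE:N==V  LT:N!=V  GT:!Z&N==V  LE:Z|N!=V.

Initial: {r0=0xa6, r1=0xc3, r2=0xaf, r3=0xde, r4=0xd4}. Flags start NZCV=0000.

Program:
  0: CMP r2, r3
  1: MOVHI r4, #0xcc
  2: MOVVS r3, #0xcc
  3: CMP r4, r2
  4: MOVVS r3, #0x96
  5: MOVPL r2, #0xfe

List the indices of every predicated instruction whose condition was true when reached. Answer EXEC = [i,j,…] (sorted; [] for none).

[0] flags=1000 → (cmp)
[1] flags=1000 HI?F → skip
[2] flags=1000 VS?F → skip
[3] flags=0010 → (cmp)
[4] flags=0010 VS?F → skip
[5] flags=0010 PL?T → r2=0xfe

EXEC = [5]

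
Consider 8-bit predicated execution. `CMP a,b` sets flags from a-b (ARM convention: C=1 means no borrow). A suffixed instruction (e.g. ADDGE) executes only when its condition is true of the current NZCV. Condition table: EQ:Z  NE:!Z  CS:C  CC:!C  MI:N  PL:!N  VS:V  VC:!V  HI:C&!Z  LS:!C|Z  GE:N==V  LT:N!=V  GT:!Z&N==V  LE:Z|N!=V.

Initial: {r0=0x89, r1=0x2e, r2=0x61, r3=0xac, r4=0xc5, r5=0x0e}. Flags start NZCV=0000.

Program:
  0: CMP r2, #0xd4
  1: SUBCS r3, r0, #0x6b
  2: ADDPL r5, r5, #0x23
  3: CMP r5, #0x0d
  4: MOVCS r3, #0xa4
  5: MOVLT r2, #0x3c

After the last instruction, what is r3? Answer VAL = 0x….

[0] flags=1001 → (cmp)
[1] flags=1001 CS?F → skip
[2] flags=1001 PL?F → skip
[3] flags=0010 → (cmp)
[4] flags=0010 CS?T → r3=0xa4
[5] flags=0010 LT?F → skip

VAL = 0xa4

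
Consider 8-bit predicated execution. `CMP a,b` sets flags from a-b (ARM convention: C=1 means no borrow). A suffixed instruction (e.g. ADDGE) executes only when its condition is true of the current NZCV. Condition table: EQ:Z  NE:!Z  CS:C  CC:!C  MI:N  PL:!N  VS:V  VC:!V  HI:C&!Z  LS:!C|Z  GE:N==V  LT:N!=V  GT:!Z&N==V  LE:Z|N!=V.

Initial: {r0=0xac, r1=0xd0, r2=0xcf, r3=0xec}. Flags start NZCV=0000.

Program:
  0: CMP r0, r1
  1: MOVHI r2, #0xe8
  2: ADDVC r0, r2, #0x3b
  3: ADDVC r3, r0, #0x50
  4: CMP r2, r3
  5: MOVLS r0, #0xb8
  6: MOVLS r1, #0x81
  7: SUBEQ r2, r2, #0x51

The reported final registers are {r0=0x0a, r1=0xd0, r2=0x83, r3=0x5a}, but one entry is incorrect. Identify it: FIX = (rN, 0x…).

[0] flags=1000 → (cmp)
[1] flags=1000 HI?F → skip
[2] flags=1000 VC?T → r0=0x0a
[3] flags=1000 VC?T → r3=0x5a
[4] flags=0011 → (cmp)
[5] flags=0011 LS?F → skip
[6] flags=0011 LS?F → skip
[7] flags=0011 EQ?F → skip

FIX = (r2, 0xcf)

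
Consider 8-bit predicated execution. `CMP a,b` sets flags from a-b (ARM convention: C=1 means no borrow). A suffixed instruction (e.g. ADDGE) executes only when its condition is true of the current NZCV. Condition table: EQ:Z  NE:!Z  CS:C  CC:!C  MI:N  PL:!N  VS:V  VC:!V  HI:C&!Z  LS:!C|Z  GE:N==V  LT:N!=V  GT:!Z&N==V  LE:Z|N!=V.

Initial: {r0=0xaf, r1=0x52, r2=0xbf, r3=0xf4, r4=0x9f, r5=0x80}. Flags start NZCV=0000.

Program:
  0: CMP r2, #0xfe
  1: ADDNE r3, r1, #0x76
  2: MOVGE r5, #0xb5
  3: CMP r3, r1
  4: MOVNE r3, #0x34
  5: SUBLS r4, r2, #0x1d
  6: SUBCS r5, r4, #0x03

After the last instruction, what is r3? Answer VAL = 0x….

VAL = 0x34

[0] flags=1000 → (cmp)
[1] flags=1000 NE?T → r3=0xc8
[2] flags=1000 GE?F → skip
[3] flags=0011 → (cmp)
[4] flags=0011 NE?T → r3=0x34
[5] flags=0011 LS?F → skip
[6] flags=0011 CS?T → r5=0x9c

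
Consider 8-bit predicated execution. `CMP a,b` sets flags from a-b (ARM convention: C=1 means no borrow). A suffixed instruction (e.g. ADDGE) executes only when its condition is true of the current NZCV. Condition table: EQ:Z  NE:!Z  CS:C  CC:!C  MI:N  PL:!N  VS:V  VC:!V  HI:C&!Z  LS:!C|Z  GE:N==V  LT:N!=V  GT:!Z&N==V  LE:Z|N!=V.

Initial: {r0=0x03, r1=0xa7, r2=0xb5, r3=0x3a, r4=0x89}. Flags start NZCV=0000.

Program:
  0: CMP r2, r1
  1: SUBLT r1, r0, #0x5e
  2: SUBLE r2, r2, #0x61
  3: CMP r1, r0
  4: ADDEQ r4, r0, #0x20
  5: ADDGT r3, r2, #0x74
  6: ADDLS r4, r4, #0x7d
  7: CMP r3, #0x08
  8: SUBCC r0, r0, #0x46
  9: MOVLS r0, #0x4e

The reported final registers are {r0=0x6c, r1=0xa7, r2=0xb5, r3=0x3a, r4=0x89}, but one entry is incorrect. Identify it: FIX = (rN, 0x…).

FIX = (r0, 0x03)

[0] flags=0010 → (cmp)
[1] flags=0010 LT?F → skip
[2] flags=0010 LE?F → skip
[3] flags=1010 → (cmp)
[4] flags=1010 EQ?F → skip
[5] flags=1010 GT?F → skip
[6] flags=1010 LS?F → skip
[7] flags=0010 → (cmp)
[8] flags=0010 CC?F → skip
[9] flags=0010 LS?F → skip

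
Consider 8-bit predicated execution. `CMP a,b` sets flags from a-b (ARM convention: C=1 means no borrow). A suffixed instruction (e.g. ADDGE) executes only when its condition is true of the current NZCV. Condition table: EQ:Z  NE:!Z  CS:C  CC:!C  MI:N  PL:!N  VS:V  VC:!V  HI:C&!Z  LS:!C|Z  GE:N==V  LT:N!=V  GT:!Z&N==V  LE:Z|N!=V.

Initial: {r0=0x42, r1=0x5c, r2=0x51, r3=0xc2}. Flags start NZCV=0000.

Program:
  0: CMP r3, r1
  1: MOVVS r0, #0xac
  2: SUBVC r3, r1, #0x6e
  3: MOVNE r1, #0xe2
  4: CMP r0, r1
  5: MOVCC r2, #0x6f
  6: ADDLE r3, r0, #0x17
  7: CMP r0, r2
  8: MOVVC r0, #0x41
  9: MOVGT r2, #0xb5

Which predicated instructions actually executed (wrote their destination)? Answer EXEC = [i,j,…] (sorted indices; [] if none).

EXEC = [1,3,5,6]

[0] flags=0011 → (cmp)
[1] flags=0011 VS?T → r0=0xac
[2] flags=0011 VC?F → skip
[3] flags=0011 NE?T → r1=0xe2
[4] flags=1000 → (cmp)
[5] flags=1000 CC?T → r2=0x6f
[6] flags=1000 LE?T → r3=0xc3
[7] flags=0011 → (cmp)
[8] flags=0011 VC?F → skip
[9] flags=0011 GT?F → skip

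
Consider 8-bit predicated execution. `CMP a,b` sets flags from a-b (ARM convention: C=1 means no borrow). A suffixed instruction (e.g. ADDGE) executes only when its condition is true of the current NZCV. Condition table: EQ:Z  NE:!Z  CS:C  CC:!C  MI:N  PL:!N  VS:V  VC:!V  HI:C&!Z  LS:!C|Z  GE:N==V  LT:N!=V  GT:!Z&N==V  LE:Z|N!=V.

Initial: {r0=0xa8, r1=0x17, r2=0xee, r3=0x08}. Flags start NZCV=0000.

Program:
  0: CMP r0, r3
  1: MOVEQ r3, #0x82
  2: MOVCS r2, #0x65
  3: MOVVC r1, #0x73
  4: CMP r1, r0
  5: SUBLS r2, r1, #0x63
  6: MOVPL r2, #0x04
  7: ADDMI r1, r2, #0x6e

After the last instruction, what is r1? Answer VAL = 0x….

VAL = 0x7e

0: ✓ CMP  NZCV=1010
1: · MOVEQ
2: ✓ MOVCS  r2←0x65
3: ✓ MOVVC  r1←0x73
4: ✓ CMP  NZCV=1001
5: ✓ SUBLS  r2←0x10
6: · MOVPL
7: ✓ ADDMI  r1←0x7e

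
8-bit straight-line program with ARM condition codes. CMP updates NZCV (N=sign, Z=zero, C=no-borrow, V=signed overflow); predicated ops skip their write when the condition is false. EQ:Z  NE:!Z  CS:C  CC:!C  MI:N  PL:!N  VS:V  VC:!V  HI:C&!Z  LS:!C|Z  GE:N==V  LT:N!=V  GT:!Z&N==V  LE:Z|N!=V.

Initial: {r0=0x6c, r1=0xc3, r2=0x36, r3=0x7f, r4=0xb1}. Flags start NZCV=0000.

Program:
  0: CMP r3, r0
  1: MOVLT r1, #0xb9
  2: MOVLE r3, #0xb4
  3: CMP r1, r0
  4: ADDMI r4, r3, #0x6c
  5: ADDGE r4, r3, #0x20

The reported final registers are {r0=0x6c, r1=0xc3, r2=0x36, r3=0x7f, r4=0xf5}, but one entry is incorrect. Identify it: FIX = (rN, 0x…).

0: ✓ CMP  NZCV=0010
1: · MOVLT
2: · MOVLE
3: ✓ CMP  NZCV=0011
4: · ADDMI
5: · ADDGE

FIX = (r4, 0xb1)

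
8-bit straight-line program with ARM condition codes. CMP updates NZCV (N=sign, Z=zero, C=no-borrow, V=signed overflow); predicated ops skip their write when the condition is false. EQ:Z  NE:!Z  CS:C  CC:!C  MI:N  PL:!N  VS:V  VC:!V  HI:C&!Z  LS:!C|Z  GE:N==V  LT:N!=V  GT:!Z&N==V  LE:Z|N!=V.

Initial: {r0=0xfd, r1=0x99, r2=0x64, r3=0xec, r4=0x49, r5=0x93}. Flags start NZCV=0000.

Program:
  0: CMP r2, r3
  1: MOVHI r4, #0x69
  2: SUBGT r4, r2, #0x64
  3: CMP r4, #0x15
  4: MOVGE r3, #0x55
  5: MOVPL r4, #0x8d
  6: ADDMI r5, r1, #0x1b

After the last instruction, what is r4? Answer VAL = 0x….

[0] flags=0000 → (cmp)
[1] flags=0000 HI?F → skip
[2] flags=0000 GT?T → r4=0x00
[3] flags=1000 → (cmp)
[4] flags=1000 GE?F → skip
[5] flags=1000 PL?F → skip
[6] flags=1000 MI?T → r5=0xb4

VAL = 0x00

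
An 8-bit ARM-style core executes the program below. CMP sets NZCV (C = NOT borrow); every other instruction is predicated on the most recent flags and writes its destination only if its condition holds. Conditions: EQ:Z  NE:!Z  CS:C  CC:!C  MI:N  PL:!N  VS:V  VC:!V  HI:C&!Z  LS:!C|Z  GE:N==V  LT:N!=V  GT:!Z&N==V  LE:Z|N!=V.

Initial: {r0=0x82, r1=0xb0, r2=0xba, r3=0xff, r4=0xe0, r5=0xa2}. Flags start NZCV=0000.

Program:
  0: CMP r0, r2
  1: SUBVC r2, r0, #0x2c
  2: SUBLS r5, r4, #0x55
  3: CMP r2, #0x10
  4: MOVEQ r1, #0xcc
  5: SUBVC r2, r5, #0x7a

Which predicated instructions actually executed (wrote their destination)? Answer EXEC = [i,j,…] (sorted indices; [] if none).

EXEC = [1,2,5]

[0] flags=1000 → (cmp)
[1] flags=1000 VC?T → r2=0x56
[2] flags=1000 LS?T → r5=0x8b
[3] flags=0010 → (cmp)
[4] flags=0010 EQ?F → skip
[5] flags=0010 VC?T → r2=0x11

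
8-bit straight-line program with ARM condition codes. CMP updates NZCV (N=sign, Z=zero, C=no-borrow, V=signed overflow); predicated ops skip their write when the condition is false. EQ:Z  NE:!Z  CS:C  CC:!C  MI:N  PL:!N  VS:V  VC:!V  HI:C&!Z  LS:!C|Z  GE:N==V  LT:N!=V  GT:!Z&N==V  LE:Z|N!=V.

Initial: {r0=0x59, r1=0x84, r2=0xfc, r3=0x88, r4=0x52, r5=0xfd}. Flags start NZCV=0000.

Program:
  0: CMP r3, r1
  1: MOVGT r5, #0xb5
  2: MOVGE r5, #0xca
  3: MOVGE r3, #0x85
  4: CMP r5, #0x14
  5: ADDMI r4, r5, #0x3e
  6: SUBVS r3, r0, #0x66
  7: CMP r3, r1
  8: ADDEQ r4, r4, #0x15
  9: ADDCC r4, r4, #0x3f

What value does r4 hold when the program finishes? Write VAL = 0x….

0: ✓ CMP  NZCV=0010
1: ✓ MOVGT  r5←0xb5
2: ✓ MOVGE  r5←0xca
3: ✓ MOVGE  r3←0x85
4: ✓ CMP  NZCV=1010
5: ✓ ADDMI  r4←0x08
6: · SUBVS
7: ✓ CMP  NZCV=0010
8: · ADDEQ
9: · ADDCC

VAL = 0x08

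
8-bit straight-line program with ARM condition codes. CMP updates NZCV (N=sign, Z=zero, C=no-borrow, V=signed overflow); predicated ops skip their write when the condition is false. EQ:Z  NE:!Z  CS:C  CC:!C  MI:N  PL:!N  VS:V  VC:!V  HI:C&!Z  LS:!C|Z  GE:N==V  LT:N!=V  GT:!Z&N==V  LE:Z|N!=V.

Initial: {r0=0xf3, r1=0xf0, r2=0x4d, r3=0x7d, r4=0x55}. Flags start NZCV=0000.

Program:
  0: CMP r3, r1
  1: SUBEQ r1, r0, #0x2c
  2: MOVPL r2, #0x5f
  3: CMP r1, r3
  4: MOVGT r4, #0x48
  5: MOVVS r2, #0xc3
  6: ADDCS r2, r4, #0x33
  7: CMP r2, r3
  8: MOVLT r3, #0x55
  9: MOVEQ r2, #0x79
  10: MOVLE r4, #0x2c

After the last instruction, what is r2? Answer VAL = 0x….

VAL = 0x88

[0] flags=1001 → (cmp)
[1] flags=1001 EQ?F → skip
[2] flags=1001 PL?F → skip
[3] flags=0011 → (cmp)
[4] flags=0011 GT?F → skip
[5] flags=0011 VS?T → r2=0xc3
[6] flags=0011 CS?T → r2=0x88
[7] flags=0011 → (cmp)
[8] flags=0011 LT?T → r3=0x55
[9] flags=0011 EQ?F → skip
[10] flags=0011 LE?T → r4=0x2c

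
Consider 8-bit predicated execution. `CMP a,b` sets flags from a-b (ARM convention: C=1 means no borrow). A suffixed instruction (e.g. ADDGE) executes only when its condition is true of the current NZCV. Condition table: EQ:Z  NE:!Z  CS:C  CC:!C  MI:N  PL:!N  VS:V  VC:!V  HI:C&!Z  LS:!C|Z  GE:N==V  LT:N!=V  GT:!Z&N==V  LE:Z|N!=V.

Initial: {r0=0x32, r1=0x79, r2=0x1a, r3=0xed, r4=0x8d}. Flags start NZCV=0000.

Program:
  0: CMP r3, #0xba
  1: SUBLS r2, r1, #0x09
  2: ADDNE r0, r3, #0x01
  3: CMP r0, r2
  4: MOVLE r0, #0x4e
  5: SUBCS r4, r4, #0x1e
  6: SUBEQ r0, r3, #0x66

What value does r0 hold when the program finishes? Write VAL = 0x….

VAL = 0x4e

0: ✓ CMP  NZCV=0010
1: · SUBLS
2: ✓ ADDNE  r0←0xee
3: ✓ CMP  NZCV=1010
4: ✓ MOVLE  r0←0x4e
5: ✓ SUBCS  r4←0x6f
6: · SUBEQ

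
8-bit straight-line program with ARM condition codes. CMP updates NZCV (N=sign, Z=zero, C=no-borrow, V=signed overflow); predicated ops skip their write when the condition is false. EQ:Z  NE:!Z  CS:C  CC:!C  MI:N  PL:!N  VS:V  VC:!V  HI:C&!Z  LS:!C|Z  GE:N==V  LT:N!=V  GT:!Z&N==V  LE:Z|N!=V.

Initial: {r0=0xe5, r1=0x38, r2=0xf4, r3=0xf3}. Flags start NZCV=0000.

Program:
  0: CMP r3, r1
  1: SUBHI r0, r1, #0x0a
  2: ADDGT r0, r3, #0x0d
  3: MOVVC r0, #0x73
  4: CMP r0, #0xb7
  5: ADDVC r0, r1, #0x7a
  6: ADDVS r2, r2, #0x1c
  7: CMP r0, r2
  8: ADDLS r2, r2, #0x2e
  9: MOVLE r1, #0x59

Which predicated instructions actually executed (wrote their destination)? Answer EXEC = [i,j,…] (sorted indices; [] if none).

EXEC = [1,3,6]

0: ✓ CMP  NZCV=1010
1: ✓ SUBHI  r0←0x2e
2: · ADDGT
3: ✓ MOVVC  r0←0x73
4: ✓ CMP  NZCV=1001
5: · ADDVC
6: ✓ ADDVS  r2←0x10
7: ✓ CMP  NZCV=0010
8: · ADDLS
9: · MOVLE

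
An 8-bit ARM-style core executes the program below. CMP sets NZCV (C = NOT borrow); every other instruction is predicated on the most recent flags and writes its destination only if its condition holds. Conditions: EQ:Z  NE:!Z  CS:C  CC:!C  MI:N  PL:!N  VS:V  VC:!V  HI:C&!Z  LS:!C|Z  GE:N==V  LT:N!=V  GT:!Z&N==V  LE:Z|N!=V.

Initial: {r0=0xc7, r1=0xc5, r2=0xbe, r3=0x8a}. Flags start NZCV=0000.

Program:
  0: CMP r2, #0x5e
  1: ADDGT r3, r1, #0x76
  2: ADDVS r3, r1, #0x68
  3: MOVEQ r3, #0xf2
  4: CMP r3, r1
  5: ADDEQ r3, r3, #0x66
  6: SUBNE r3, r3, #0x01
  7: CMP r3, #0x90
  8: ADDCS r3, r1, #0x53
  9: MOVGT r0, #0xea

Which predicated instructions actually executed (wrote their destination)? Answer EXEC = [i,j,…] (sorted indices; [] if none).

EXEC = [2,6,9]

[0] flags=0011 → (cmp)
[1] flags=0011 GT?F → skip
[2] flags=0011 VS?T → r3=0x2d
[3] flags=0011 EQ?F → skip
[4] flags=0000 → (cmp)
[5] flags=0000 EQ?F → skip
[6] flags=0000 NE?T → r3=0x2c
[7] flags=1001 → (cmp)
[8] flags=1001 CS?F → skip
[9] flags=1001 GT?T → r0=0xea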